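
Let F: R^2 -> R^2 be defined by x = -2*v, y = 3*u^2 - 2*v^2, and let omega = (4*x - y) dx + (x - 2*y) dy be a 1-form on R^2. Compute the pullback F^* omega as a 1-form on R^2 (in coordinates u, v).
F^* omega = (12*u*(-3*u^2 + 2*v^2 - v)) du + (24*u^2*v + 6*u^2 - 16*v^3 + 4*v^2 + 16*v) dv

Using F^*(f dg) = (f ∘ F) d(g ∘ F), substitute each coordinate x_i by F_i(u, v) in f_i, and replace dx_i by d F_i = (∂F_i/∂u) du + (∂F_i/∂v) dv.
  For the x component: f_1(F) = -3*u^2 + 2*v^2 - 8*v; d F_1 = (0) du + (-2) dv
  For the y component: f_2(F) = -6*u^2 + 4*v^2 - 2*v; d F_2 = (6*u) du + (-4*v) dv
Combining and collecting du, dv coefficients:
  coeff of du: 12*u*(-3*u^2 + 2*v^2 - v)
  coeff of dv: 24*u^2*v + 6*u^2 - 16*v^3 + 4*v^2 + 16*v
F^* omega = (12*u*(-3*u^2 + 2*v^2 - v)) du + (24*u^2*v + 6*u^2 - 16*v^3 + 4*v^2 + 16*v) dv.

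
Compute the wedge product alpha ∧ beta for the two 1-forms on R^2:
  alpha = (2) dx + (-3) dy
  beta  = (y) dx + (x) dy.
alpha ∧ beta = (2*x + 3*y) dx ∧ dy

Distribute the wedge, using dx_i ∧ dx_j = -dx_j ∧ dx_i and dx_i ∧ dx_i = 0. For each pair (i, j) with i < j, the coefficient of dx_i ∧ dx_j in alpha ∧ beta is (alpha_i * beta_j - alpha_j * beta_i). Collecting: alpha ∧ beta = (2*x + 3*y) dx ∧ dy.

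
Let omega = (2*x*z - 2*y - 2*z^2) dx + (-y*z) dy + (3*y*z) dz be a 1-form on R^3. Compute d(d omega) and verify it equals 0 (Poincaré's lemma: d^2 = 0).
d(d omega) = 0

Step 1: d omega = sum_{i<j} (∂f_j/∂x_i - ∂f_i/∂x_j) dx_i ∧ dx_j:
  coeff of dx ∧ dy: 2
  coeff of dx ∧ dz: -2*x + 4*z
  coeff of dy ∧ dz: y + 3*z
Step 2: Apply d again to each 2-form coefficient. The only possible 3-form in R^3 is dx ∧ dy ∧ dz, with coefficient
  ∂(coeff of dy∧dz)/∂x - ∂(coeff of dx∧dz)/∂y + ∂(coeff of dx∧dy)/∂z
  = ∂/∂x (y + 3*z) - ∂/∂y (-2*x + 4*z) + ∂/∂z (2).
Each of these terms simplifies to sums of mixed partials that cancel in pairs. The result is 0 (by equality of mixed partials for smooth functions — Schwarz / Clairaut).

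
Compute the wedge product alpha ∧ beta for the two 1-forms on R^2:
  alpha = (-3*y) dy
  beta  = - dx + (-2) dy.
alpha ∧ beta = (-3*y) dx ∧ dy

Distribute the wedge, using dx_i ∧ dx_j = -dx_j ∧ dx_i and dx_i ∧ dx_i = 0. For each pair (i, j) with i < j, the coefficient of dx_i ∧ dx_j in alpha ∧ beta is (alpha_i * beta_j - alpha_j * beta_i). Collecting: alpha ∧ beta = (-3*y) dx ∧ dy.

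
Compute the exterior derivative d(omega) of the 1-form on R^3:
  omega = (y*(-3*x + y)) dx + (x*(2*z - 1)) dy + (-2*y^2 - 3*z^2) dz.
d(omega) = (3*x - 2*y + 2*z - 1) dx ∧ dy + (-2*x - 4*y) dy ∧ dz

For a 1-form omega = sum_i f_i dx_i, the exterior derivative is
  d(omega) = sum_{i < j} (∂f_j/∂x_i - ∂f_i/∂x_j) dx_i ∧ dx_j.
  coefficient of dx ∧ dy: ∂f_2/∂x - ∂f_1/∂y = ∂(x*(2*z - 1))/∂x - ∂(y*(-3*x + y))/∂y = 3*x - 2*y + 2*z - 1
  coefficient of dy ∧ dz: ∂f_3/∂y - ∂f_2/∂z = ∂(-2*y^2 - 3*z^2)/∂y - ∂(x*(2*z - 1))/∂z = -2*x - 4*y
Assembling: d(omega) = (3*x - 2*y + 2*z - 1) dx ∧ dy + (-2*x - 4*y) dy ∧ dz.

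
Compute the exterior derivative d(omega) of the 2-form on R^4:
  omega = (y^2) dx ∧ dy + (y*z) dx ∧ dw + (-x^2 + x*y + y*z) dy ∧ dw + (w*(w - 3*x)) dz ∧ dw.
d(omega) = (-2*x + y - z) dx ∧ dy ∧ dw + (-3*w - y) dx ∧ dz ∧ dw + (-y) dy ∧ dz ∧ dw

For a 2-form omega = sum_{i<j} g_{ij} dx_i ∧ dx_j, the exterior derivative is
  d(omega) = sum_{i<j} d(g_{ij}) ∧ dx_i ∧ dx_j = sum_{i<j, k} (∂g_{ij}/∂x_k) dx_k ∧ dx_i ∧ dx_j.
Expand each term, using dx_k ∧ dx_i ∧ dx_j = sgn(permutation) dx_{(a)} ∧ dx_{(b)} ∧ dx_{(c)} with (a < b < c) sorted:
  d(y*z) includes (∂/∂y)(y*z) dy = (z) dy, which multiplied by dx ∧ dw gives (-z) dx ∧ dy ∧ dw
  d(y*z) includes (∂/∂z)(y*z) dz = (y) dz, which multiplied by dx ∧ dw gives (-y) dx ∧ dz ∧ dw
  d(-x^2 + x*y + y*z) includes (∂/∂x)(-x^2 + x*y + y*z) dx = (-2*x + y) dx, which multiplied by dy ∧ dw gives (-2*x + y) dx ∧ dy ∧ dw
  d(-x^2 + x*y + y*z) includes (∂/∂z)(-x^2 + x*y + y*z) dz = (y) dz, which multiplied by dy ∧ dw gives (-y) dy ∧ dz ∧ dw
  d(w*(w - 3*x)) includes (∂/∂x)(w*(w - 3*x)) dx = (-3*w) dx, which multiplied by dz ∧ dw gives (-3*w) dx ∧ dz ∧ dw
Collecting like 3-forms: d(omega) = (-2*x + y - z) dx ∧ dy ∧ dw + (-3*w - y) dx ∧ dz ∧ dw + (-y) dy ∧ dz ∧ dw.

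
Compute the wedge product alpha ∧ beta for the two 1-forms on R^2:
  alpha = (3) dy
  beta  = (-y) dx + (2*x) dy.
alpha ∧ beta = (3*y) dx ∧ dy

Distribute the wedge, using dx_i ∧ dx_j = -dx_j ∧ dx_i and dx_i ∧ dx_i = 0. For each pair (i, j) with i < j, the coefficient of dx_i ∧ dx_j in alpha ∧ beta is (alpha_i * beta_j - alpha_j * beta_i). Collecting: alpha ∧ beta = (3*y) dx ∧ dy.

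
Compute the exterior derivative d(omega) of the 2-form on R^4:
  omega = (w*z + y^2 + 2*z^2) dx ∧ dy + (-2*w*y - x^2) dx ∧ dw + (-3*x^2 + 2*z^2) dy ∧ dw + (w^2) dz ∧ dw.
d(omega) = (w + 4*z) dx ∧ dy ∧ dz + (2*w - 6*x + z) dx ∧ dy ∧ dw + (-4*z) dy ∧ dz ∧ dw

For a 2-form omega = sum_{i<j} g_{ij} dx_i ∧ dx_j, the exterior derivative is
  d(omega) = sum_{i<j} d(g_{ij}) ∧ dx_i ∧ dx_j = sum_{i<j, k} (∂g_{ij}/∂x_k) dx_k ∧ dx_i ∧ dx_j.
Expand each term, using dx_k ∧ dx_i ∧ dx_j = sgn(permutation) dx_{(a)} ∧ dx_{(b)} ∧ dx_{(c)} with (a < b < c) sorted:
  d(w*z + y^2 + 2*z^2) includes (∂/∂z)(w*z + y^2 + 2*z^2) dz = (w + 4*z) dz, which multiplied by dx ∧ dy gives (w + 4*z) dx ∧ dy ∧ dz
  d(w*z + y^2 + 2*z^2) includes (∂/∂w)(w*z + y^2 + 2*z^2) dw = (z) dw, which multiplied by dx ∧ dy gives (z) dx ∧ dy ∧ dw
  d(-2*w*y - x^2) includes (∂/∂y)(-2*w*y - x^2) dy = (-2*w) dy, which multiplied by dx ∧ dw gives (2*w) dx ∧ dy ∧ dw
  d(-3*x^2 + 2*z^2) includes (∂/∂x)(-3*x^2 + 2*z^2) dx = (-6*x) dx, which multiplied by dy ∧ dw gives (-6*x) dx ∧ dy ∧ dw
  d(-3*x^2 + 2*z^2) includes (∂/∂z)(-3*x^2 + 2*z^2) dz = (4*z) dz, which multiplied by dy ∧ dw gives (-4*z) dy ∧ dz ∧ dw
Collecting like 3-forms: d(omega) = (w + 4*z) dx ∧ dy ∧ dz + (2*w - 6*x + z) dx ∧ dy ∧ dw + (-4*z) dy ∧ dz ∧ dw.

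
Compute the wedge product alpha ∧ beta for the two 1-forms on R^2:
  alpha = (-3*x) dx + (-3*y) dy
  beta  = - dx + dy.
alpha ∧ beta = (-3*x - 3*y) dx ∧ dy

Distribute the wedge, using dx_i ∧ dx_j = -dx_j ∧ dx_i and dx_i ∧ dx_i = 0. For each pair (i, j) with i < j, the coefficient of dx_i ∧ dx_j in alpha ∧ beta is (alpha_i * beta_j - alpha_j * beta_i). Collecting: alpha ∧ beta = (-3*x - 3*y) dx ∧ dy.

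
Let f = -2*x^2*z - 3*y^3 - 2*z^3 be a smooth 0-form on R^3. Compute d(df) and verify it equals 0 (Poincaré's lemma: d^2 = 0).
d(df) = 0

Step 1: df = sum_i (∂f/∂x_i) dx_i = (-4*x*z) dx + (-9*y^2) dy + (-2*x^2 - 6*z^2) dz.
Step 2: Apply d again. Using the 1-form formula, the coefficient of dx ∧ dy in d(df) is ∂^2 f/∂x ∂y - ∂^2 f/∂y ∂x = (0) - (0) = 0 (equality of mixed partials for smooth f).
Similarly for dx ∧ dz and dy ∧ dz — all coefficients vanish. So d(df) = 0.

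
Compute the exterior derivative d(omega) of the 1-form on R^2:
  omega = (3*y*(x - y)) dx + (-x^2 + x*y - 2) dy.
d(omega) = (-5*x + 7*y) dx ∧ dy

For a 1-form omega = sum_i f_i dx_i, the exterior derivative is
  d(omega) = sum_{i < j} (∂f_j/∂x_i - ∂f_i/∂x_j) dx_i ∧ dx_j.
  coefficient of dx ∧ dy: ∂f_2/∂x - ∂f_1/∂y = ∂(-x^2 + x*y - 2)/∂x - ∂(3*y*(x - y))/∂y = -5*x + 7*y
Assembling: d(omega) = (-5*x + 7*y) dx ∧ dy.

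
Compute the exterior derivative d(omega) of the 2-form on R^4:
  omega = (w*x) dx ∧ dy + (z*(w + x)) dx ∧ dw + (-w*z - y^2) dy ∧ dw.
d(omega) = (x) dx ∧ dy ∧ dw + (-w - x) dx ∧ dz ∧ dw + (w) dy ∧ dz ∧ dw

For a 2-form omega = sum_{i<j} g_{ij} dx_i ∧ dx_j, the exterior derivative is
  d(omega) = sum_{i<j} d(g_{ij}) ∧ dx_i ∧ dx_j = sum_{i<j, k} (∂g_{ij}/∂x_k) dx_k ∧ dx_i ∧ dx_j.
Expand each term, using dx_k ∧ dx_i ∧ dx_j = sgn(permutation) dx_{(a)} ∧ dx_{(b)} ∧ dx_{(c)} with (a < b < c) sorted:
  d(w*x) includes (∂/∂w)(w*x) dw = (x) dw, which multiplied by dx ∧ dy gives (x) dx ∧ dy ∧ dw
  d(z*(w + x)) includes (∂/∂z)(z*(w + x)) dz = (w + x) dz, which multiplied by dx ∧ dw gives (-w - x) dx ∧ dz ∧ dw
  d(-w*z - y^2) includes (∂/∂z)(-w*z - y^2) dz = (-w) dz, which multiplied by dy ∧ dw gives (w) dy ∧ dz ∧ dw
Collecting like 3-forms: d(omega) = (x) dx ∧ dy ∧ dw + (-w - x) dx ∧ dz ∧ dw + (w) dy ∧ dz ∧ dw.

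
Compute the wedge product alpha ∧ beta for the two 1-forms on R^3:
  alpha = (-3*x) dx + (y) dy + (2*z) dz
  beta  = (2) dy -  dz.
alpha ∧ beta = (-6*x) dx ∧ dy + (3*x) dx ∧ dz + (-y - 4*z) dy ∧ dz

Distribute the wedge, using dx_i ∧ dx_j = -dx_j ∧ dx_i and dx_i ∧ dx_i = 0. For each pair (i, j) with i < j, the coefficient of dx_i ∧ dx_j in alpha ∧ beta is (alpha_i * beta_j - alpha_j * beta_i). Collecting: alpha ∧ beta = (-6*x) dx ∧ dy + (3*x) dx ∧ dz + (-y - 4*z) dy ∧ dz.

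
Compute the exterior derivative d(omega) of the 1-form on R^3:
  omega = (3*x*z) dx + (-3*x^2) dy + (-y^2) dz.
d(omega) = (-6*x) dx ∧ dy + (-3*x) dx ∧ dz + (-2*y) dy ∧ dz

For a 1-form omega = sum_i f_i dx_i, the exterior derivative is
  d(omega) = sum_{i < j} (∂f_j/∂x_i - ∂f_i/∂x_j) dx_i ∧ dx_j.
  coefficient of dx ∧ dy: ∂f_2/∂x - ∂f_1/∂y = ∂(-3*x^2)/∂x - ∂(3*x*z)/∂y = -6*x
  coefficient of dx ∧ dz: ∂f_3/∂x - ∂f_1/∂z = ∂(-y^2)/∂x - ∂(3*x*z)/∂z = -3*x
  coefficient of dy ∧ dz: ∂f_3/∂y - ∂f_2/∂z = ∂(-y^2)/∂y - ∂(-3*x^2)/∂z = -2*y
Assembling: d(omega) = (-6*x) dx ∧ dy + (-3*x) dx ∧ dz + (-2*y) dy ∧ dz.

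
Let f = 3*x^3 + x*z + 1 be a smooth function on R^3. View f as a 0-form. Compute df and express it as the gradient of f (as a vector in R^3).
df = (9*x^2 + z) dx + (0) dy + (x) dz; grad f = (9*x^2 + z, 0, x)

For a 0-form f, d f = (∂f/∂x) dx + (∂f/∂y) dy + (∂f/∂z) dz. The components of the vector representation are exactly the entries of grad f in Cartesian coordinates:
  ∂f/∂x = 9*x^2 + z
  ∂f/∂y = 0
  ∂f/∂z = x.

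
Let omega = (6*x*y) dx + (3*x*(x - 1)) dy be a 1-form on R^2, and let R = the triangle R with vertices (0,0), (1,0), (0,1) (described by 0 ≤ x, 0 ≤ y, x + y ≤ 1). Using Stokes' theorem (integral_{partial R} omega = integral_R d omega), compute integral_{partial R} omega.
integral_(partial R) omega = -3/2

Stokes: integral_partial_R omega = integral_R d omega with d omega = (∂Q/∂x - ∂P/∂y) dx ∧ dy.
  ∂Q/∂x = 6*x - 3
  ∂P/∂y = 6*x
  integrand = ∂Q/∂x - ∂P/∂y = -3.
Integrating over R: integral_0^1 integral_0^{1-x} (-3) dy dx = -3/2.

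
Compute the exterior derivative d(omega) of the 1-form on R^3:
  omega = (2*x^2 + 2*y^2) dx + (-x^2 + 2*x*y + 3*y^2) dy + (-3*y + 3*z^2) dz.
d(omega) = (-2*x - 2*y) dx ∧ dy + (-3) dy ∧ dz

For a 1-form omega = sum_i f_i dx_i, the exterior derivative is
  d(omega) = sum_{i < j} (∂f_j/∂x_i - ∂f_i/∂x_j) dx_i ∧ dx_j.
  coefficient of dx ∧ dy: ∂f_2/∂x - ∂f_1/∂y = ∂(-x^2 + 2*x*y + 3*y^2)/∂x - ∂(2*x^2 + 2*y^2)/∂y = -2*x - 2*y
  coefficient of dy ∧ dz: ∂f_3/∂y - ∂f_2/∂z = ∂(-3*y + 3*z^2)/∂y - ∂(-x^2 + 2*x*y + 3*y^2)/∂z = -3
Assembling: d(omega) = (-2*x - 2*y) dx ∧ dy + (-3) dy ∧ dz.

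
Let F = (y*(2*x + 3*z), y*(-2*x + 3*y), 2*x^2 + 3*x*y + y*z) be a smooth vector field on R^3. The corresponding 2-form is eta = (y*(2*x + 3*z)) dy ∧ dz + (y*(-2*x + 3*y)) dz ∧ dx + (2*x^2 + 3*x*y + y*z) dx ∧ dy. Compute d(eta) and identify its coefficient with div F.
d(eta) = (-2*x + 9*y) dx ∧ dy ∧ dz; div F = -2*x + 9*y

For a 2-form in R^3 of the form above, applying d gives a 3-form with coefficient ∂P/∂x + ∂Q/∂y + ∂R/∂z:
  ∂P/∂x = 2*y
  ∂Q/∂y = -2*x + 6*y
  ∂R/∂z = y
Sum = -2*x + 9*y, which is exactly div F.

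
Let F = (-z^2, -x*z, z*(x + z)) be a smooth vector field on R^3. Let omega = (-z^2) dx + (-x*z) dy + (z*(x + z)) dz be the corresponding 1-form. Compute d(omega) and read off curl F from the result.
d(omega) = (x) dy ∧ dz + (-3*z) dz ∧ dx + (-z) dx ∧ dy; curl F = (x, -3*z, -z)

d omega = sum_{i<j} (∂f_j/∂x_i - ∂f_i/∂x_j) dx_i ∧ dx_j. Under the identification (dy ∧ dz, dz ∧ dx, dx ∧ dy) ↔ (e_x, e_y, e_z), the coefficients are exactly the components of curl F. Compute:
  ∂R/∂y - ∂Q/∂z = (0) - (-x) = x
  ∂P/∂z - ∂R/∂x = (-2*z) - (z) = -3*z
  ∂Q/∂x - ∂P/∂y = (-z) - (0) = -z.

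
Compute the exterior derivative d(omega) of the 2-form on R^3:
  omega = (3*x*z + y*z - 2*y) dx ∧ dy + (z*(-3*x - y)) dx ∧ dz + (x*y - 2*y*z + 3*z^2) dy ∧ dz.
d(omega) = (3*x + 2*y + z) dx ∧ dy ∧ dz

For a 2-form omega = sum_{i<j} g_{ij} dx_i ∧ dx_j, the exterior derivative is
  d(omega) = sum_{i<j} d(g_{ij}) ∧ dx_i ∧ dx_j = sum_{i<j, k} (∂g_{ij}/∂x_k) dx_k ∧ dx_i ∧ dx_j.
Expand each term, using dx_k ∧ dx_i ∧ dx_j = sgn(permutation) dx_{(a)} ∧ dx_{(b)} ∧ dx_{(c)} with (a < b < c) sorted:
  d(3*x*z + y*z - 2*y) includes (∂/∂z)(3*x*z + y*z - 2*y) dz = (3*x + y) dz, which multiplied by dx ∧ dy gives (3*x + y) dx ∧ dy ∧ dz
  d(z*(-3*x - y)) includes (∂/∂y)(z*(-3*x - y)) dy = (-z) dy, which multiplied by dx ∧ dz gives (z) dx ∧ dy ∧ dz
  d(x*y - 2*y*z + 3*z^2) includes (∂/∂x)(x*y - 2*y*z + 3*z^2) dx = (y) dx, which multiplied by dy ∧ dz gives (y) dx ∧ dy ∧ dz
Collecting like 3-forms: d(omega) = (3*x + 2*y + z) dx ∧ dy ∧ dz.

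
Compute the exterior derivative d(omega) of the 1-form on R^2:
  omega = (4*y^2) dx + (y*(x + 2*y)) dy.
d(omega) = (-7*y) dx ∧ dy

For a 1-form omega = sum_i f_i dx_i, the exterior derivative is
  d(omega) = sum_{i < j} (∂f_j/∂x_i - ∂f_i/∂x_j) dx_i ∧ dx_j.
  coefficient of dx ∧ dy: ∂f_2/∂x - ∂f_1/∂y = ∂(y*(x + 2*y))/∂x - ∂(4*y^2)/∂y = -7*y
Assembling: d(omega) = (-7*y) dx ∧ dy.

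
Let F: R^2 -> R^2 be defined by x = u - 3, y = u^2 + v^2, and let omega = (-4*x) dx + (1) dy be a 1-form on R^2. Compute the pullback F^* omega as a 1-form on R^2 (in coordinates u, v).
F^* omega = (12 - 2*u) du + (2*v) dv

Using F^*(f dg) = (f ∘ F) d(g ∘ F), substitute each coordinate x_i by F_i(u, v) in f_i, and replace dx_i by d F_i = (∂F_i/∂u) du + (∂F_i/∂v) dv.
  For the x component: f_1(F) = 12 - 4*u; d F_1 = (1) du + (0) dv
  For the y component: f_2(F) = 1; d F_2 = (2*u) du + (2*v) dv
Combining and collecting du, dv coefficients:
  coeff of du: 12 - 2*u
  coeff of dv: 2*v
F^* omega = (12 - 2*u) du + (2*v) dv.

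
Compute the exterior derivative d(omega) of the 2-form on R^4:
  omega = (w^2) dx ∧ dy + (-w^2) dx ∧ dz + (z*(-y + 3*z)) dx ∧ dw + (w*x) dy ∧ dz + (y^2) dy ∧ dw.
d(omega) = (2*w + z) dx ∧ dy ∧ dw + (-2*w + y - 6*z) dx ∧ dz ∧ dw + (w) dx ∧ dy ∧ dz + (x) dy ∧ dz ∧ dw

For a 2-form omega = sum_{i<j} g_{ij} dx_i ∧ dx_j, the exterior derivative is
  d(omega) = sum_{i<j} d(g_{ij}) ∧ dx_i ∧ dx_j = sum_{i<j, k} (∂g_{ij}/∂x_k) dx_k ∧ dx_i ∧ dx_j.
Expand each term, using dx_k ∧ dx_i ∧ dx_j = sgn(permutation) dx_{(a)} ∧ dx_{(b)} ∧ dx_{(c)} with (a < b < c) sorted:
  d(w^2) includes (∂/∂w)(w^2) dw = (2*w) dw, which multiplied by dx ∧ dy gives (2*w) dx ∧ dy ∧ dw
  d(-w^2) includes (∂/∂w)(-w^2) dw = (-2*w) dw, which multiplied by dx ∧ dz gives (-2*w) dx ∧ dz ∧ dw
  d(z*(-y + 3*z)) includes (∂/∂y)(z*(-y + 3*z)) dy = (-z) dy, which multiplied by dx ∧ dw gives (z) dx ∧ dy ∧ dw
  d(z*(-y + 3*z)) includes (∂/∂z)(z*(-y + 3*z)) dz = (-y + 6*z) dz, which multiplied by dx ∧ dw gives (y - 6*z) dx ∧ dz ∧ dw
  d(w*x) includes (∂/∂x)(w*x) dx = (w) dx, which multiplied by dy ∧ dz gives (w) dx ∧ dy ∧ dz
  d(w*x) includes (∂/∂w)(w*x) dw = (x) dw, which multiplied by dy ∧ dz gives (x) dy ∧ dz ∧ dw
Collecting like 3-forms: d(omega) = (2*w + z) dx ∧ dy ∧ dw + (-2*w + y - 6*z) dx ∧ dz ∧ dw + (w) dx ∧ dy ∧ dz + (x) dy ∧ dz ∧ dw.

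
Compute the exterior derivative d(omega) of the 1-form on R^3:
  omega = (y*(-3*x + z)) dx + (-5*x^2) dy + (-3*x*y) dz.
d(omega) = (-7*x - z) dx ∧ dy + (-4*y) dx ∧ dz + (-3*x) dy ∧ dz

For a 1-form omega = sum_i f_i dx_i, the exterior derivative is
  d(omega) = sum_{i < j} (∂f_j/∂x_i - ∂f_i/∂x_j) dx_i ∧ dx_j.
  coefficient of dx ∧ dy: ∂f_2/∂x - ∂f_1/∂y = ∂(-5*x^2)/∂x - ∂(y*(-3*x + z))/∂y = -7*x - z
  coefficient of dx ∧ dz: ∂f_3/∂x - ∂f_1/∂z = ∂(-3*x*y)/∂x - ∂(y*(-3*x + z))/∂z = -4*y
  coefficient of dy ∧ dz: ∂f_3/∂y - ∂f_2/∂z = ∂(-3*x*y)/∂y - ∂(-5*x^2)/∂z = -3*x
Assembling: d(omega) = (-7*x - z) dx ∧ dy + (-4*y) dx ∧ dz + (-3*x) dy ∧ dz.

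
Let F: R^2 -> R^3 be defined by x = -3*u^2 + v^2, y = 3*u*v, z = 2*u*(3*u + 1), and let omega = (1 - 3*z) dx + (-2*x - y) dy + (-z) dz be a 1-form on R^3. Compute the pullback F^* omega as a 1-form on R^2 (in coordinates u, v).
F^* omega = (36*u^3 + 18*u^2*v - 9*u*v^2 - 10*u - 6*v^3) du + (18*u^3 - 45*u^2*v - 6*u*v^2 - 12*u*v + 2*v) dv

Using F^*(f dg) = (f ∘ F) d(g ∘ F), substitute each coordinate x_i by F_i(u, v) in f_i, and replace dx_i by d F_i = (∂F_i/∂u) du + (∂F_i/∂v) dv.
  For the x component: f_1(F) = -18*u^2 - 6*u + 1; d F_1 = (-6*u) du + (2*v) dv
  For the y component: f_2(F) = 6*u^2 - 3*u*v - 2*v^2; d F_2 = (3*v) du + (3*u) dv
  For the z component: f_3(F) = 2*u*(-3*u - 1); d F_3 = (12*u + 2) du + (0) dv
Combining and collecting du, dv coefficients:
  coeff of du: 36*u^3 + 18*u^2*v - 9*u*v^2 - 10*u - 6*v^3
  coeff of dv: 18*u^3 - 45*u^2*v - 6*u*v^2 - 12*u*v + 2*v
F^* omega = (36*u^3 + 18*u^2*v - 9*u*v^2 - 10*u - 6*v^3) du + (18*u^3 - 45*u^2*v - 6*u*v^2 - 12*u*v + 2*v) dv.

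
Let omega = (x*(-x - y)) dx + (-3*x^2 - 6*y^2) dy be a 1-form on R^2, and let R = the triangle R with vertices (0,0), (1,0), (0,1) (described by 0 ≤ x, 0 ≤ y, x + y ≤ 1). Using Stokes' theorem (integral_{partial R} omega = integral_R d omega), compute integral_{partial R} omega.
integral_(partial R) omega = -5/6

Stokes: integral_partial_R omega = integral_R d omega with d omega = (∂Q/∂x - ∂P/∂y) dx ∧ dy.
  ∂Q/∂x = -6*x
  ∂P/∂y = -x
  integrand = ∂Q/∂x - ∂P/∂y = -5*x.
Integrating over R: integral_0^1 integral_0^{1-x} (-5*x) dy dx = -5/6.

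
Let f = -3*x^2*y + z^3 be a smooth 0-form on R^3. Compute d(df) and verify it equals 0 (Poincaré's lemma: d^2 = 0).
d(df) = 0

Step 1: df = sum_i (∂f/∂x_i) dx_i = (-6*x*y) dx + (-3*x^2) dy + (3*z^2) dz.
Step 2: Apply d again. Using the 1-form formula, the coefficient of dx ∧ dy in d(df) is ∂^2 f/∂x ∂y - ∂^2 f/∂y ∂x = (-6*x) - (-6*x) = 0 (equality of mixed partials for smooth f).
Similarly for dx ∧ dz and dy ∧ dz — all coefficients vanish. So d(df) = 0.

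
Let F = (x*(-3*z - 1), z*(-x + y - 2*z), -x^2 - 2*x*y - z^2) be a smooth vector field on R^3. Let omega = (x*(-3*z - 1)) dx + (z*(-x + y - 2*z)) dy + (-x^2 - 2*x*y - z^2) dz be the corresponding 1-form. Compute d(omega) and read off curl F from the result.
d(omega) = (-x - y + 4*z) dy ∧ dz + (-x + 2*y) dz ∧ dx + (-z) dx ∧ dy; curl F = (-x - y + 4*z, -x + 2*y, -z)

d omega = sum_{i<j} (∂f_j/∂x_i - ∂f_i/∂x_j) dx_i ∧ dx_j. Under the identification (dy ∧ dz, dz ∧ dx, dx ∧ dy) ↔ (e_x, e_y, e_z), the coefficients are exactly the components of curl F. Compute:
  ∂R/∂y - ∂Q/∂z = (-2*x) - (-x + y - 4*z) = -x - y + 4*z
  ∂P/∂z - ∂R/∂x = (-3*x) - (-2*x - 2*y) = -x + 2*y
  ∂Q/∂x - ∂P/∂y = (-z) - (0) = -z.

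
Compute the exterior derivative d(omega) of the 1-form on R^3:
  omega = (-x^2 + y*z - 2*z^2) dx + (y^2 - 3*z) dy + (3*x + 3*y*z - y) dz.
d(omega) = (-z) dx ∧ dy + (-y + 4*z + 3) dx ∧ dz + (3*z + 2) dy ∧ dz

For a 1-form omega = sum_i f_i dx_i, the exterior derivative is
  d(omega) = sum_{i < j} (∂f_j/∂x_i - ∂f_i/∂x_j) dx_i ∧ dx_j.
  coefficient of dx ∧ dy: ∂f_2/∂x - ∂f_1/∂y = ∂(y^2 - 3*z)/∂x - ∂(-x^2 + y*z - 2*z^2)/∂y = -z
  coefficient of dx ∧ dz: ∂f_3/∂x - ∂f_1/∂z = ∂(3*x + 3*y*z - y)/∂x - ∂(-x^2 + y*z - 2*z^2)/∂z = -y + 4*z + 3
  coefficient of dy ∧ dz: ∂f_3/∂y - ∂f_2/∂z = ∂(3*x + 3*y*z - y)/∂y - ∂(y^2 - 3*z)/∂z = 3*z + 2
Assembling: d(omega) = (-z) dx ∧ dy + (-y + 4*z + 3) dx ∧ dz + (3*z + 2) dy ∧ dz.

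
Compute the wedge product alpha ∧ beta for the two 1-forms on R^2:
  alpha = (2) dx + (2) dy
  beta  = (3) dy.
alpha ∧ beta = (6) dx ∧ dy

Distribute the wedge, using dx_i ∧ dx_j = -dx_j ∧ dx_i and dx_i ∧ dx_i = 0. For each pair (i, j) with i < j, the coefficient of dx_i ∧ dx_j in alpha ∧ beta is (alpha_i * beta_j - alpha_j * beta_i). Collecting: alpha ∧ beta = (6) dx ∧ dy.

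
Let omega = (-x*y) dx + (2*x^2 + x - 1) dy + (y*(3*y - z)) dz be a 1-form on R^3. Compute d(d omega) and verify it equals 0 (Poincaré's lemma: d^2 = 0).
d(d omega) = 0

Step 1: d omega = sum_{i<j} (∂f_j/∂x_i - ∂f_i/∂x_j) dx_i ∧ dx_j:
  coeff of dx ∧ dy: 5*x + 1
  coeff of dx ∧ dz: 0
  coeff of dy ∧ dz: 6*y - z
Step 2: Apply d again to each 2-form coefficient. The only possible 3-form in R^3 is dx ∧ dy ∧ dz, with coefficient
  ∂(coeff of dy∧dz)/∂x - ∂(coeff of dx∧dz)/∂y + ∂(coeff of dx∧dy)/∂z
  = ∂/∂x (6*y - z) - ∂/∂y (0) + ∂/∂z (5*x + 1).
Each of these terms simplifies to sums of mixed partials that cancel in pairs. The result is 0 (by equality of mixed partials for smooth functions — Schwarz / Clairaut).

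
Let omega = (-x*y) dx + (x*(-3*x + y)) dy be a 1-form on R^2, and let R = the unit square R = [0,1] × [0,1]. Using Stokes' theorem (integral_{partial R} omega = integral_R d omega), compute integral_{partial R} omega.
integral_(partial R) omega = -2

Stokes: integral_partial_R omega = integral_R d omega with d omega = (∂Q/∂x - ∂P/∂y) dx ∧ dy.
  ∂Q/∂x = -6*x + y
  ∂P/∂y = -x
  integrand = ∂Q/∂x - ∂P/∂y = -5*x + y.
Integrating over R: integral_0^1 integral_0^1 (-5*x + y) dx dy = -2.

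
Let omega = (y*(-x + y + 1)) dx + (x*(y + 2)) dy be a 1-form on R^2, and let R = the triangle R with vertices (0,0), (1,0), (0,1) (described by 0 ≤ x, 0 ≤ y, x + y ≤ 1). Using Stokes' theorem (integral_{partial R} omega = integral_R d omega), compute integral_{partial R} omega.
integral_(partial R) omega = 1/2

Stokes: integral_partial_R omega = integral_R d omega with d omega = (∂Q/∂x - ∂P/∂y) dx ∧ dy.
  ∂Q/∂x = y + 2
  ∂P/∂y = -x + 2*y + 1
  integrand = ∂Q/∂x - ∂P/∂y = x - y + 1.
Integrating over R: integral_0^1 integral_0^{1-x} (x - y + 1) dy dx = 1/2.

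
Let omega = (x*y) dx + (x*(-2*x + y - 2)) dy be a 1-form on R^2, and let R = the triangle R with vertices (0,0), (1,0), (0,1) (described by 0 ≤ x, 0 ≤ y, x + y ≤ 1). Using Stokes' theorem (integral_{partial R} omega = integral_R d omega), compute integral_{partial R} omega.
integral_(partial R) omega = -5/3

Stokes: integral_partial_R omega = integral_R d omega with d omega = (∂Q/∂x - ∂P/∂y) dx ∧ dy.
  ∂Q/∂x = -4*x + y - 2
  ∂P/∂y = x
  integrand = ∂Q/∂x - ∂P/∂y = -5*x + y - 2.
Integrating over R: integral_0^1 integral_0^{1-x} (-5*x + y - 2) dy dx = -5/3.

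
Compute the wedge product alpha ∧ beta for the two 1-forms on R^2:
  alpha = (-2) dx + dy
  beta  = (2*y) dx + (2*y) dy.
alpha ∧ beta = (-6*y) dx ∧ dy

Distribute the wedge, using dx_i ∧ dx_j = -dx_j ∧ dx_i and dx_i ∧ dx_i = 0. For each pair (i, j) with i < j, the coefficient of dx_i ∧ dx_j in alpha ∧ beta is (alpha_i * beta_j - alpha_j * beta_i). Collecting: alpha ∧ beta = (-6*y) dx ∧ dy.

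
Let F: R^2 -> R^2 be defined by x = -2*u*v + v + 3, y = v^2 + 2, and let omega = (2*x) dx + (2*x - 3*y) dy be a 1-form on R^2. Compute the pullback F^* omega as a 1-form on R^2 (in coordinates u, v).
F^* omega = (4*v*(2*u*v - v - 3)) du + (8*u^2*v - 8*u*v^2 - 8*u*v - 12*u - 6*v^3 + 4*v^2 + 2*v + 6) dv

Using F^*(f dg) = (f ∘ F) d(g ∘ F), substitute each coordinate x_i by F_i(u, v) in f_i, and replace dx_i by d F_i = (∂F_i/∂u) du + (∂F_i/∂v) dv.
  For the x component: f_1(F) = -4*u*v + 2*v + 6; d F_1 = (-2*v) du + (1 - 2*u) dv
  For the y component: f_2(F) = v*(-4*u - 3*v + 2); d F_2 = (0) du + (2*v) dv
Combining and collecting du, dv coefficients:
  coeff of du: 4*v*(2*u*v - v - 3)
  coeff of dv: 8*u^2*v - 8*u*v^2 - 8*u*v - 12*u - 6*v^3 + 4*v^2 + 2*v + 6
F^* omega = (4*v*(2*u*v - v - 3)) du + (8*u^2*v - 8*u*v^2 - 8*u*v - 12*u - 6*v^3 + 4*v^2 + 2*v + 6) dv.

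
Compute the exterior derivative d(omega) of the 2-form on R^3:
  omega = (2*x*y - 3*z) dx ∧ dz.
d(omega) = (-2*x) dx ∧ dy ∧ dz

For a 2-form omega = sum_{i<j} g_{ij} dx_i ∧ dx_j, the exterior derivative is
  d(omega) = sum_{i<j} d(g_{ij}) ∧ dx_i ∧ dx_j = sum_{i<j, k} (∂g_{ij}/∂x_k) dx_k ∧ dx_i ∧ dx_j.
Expand each term, using dx_k ∧ dx_i ∧ dx_j = sgn(permutation) dx_{(a)} ∧ dx_{(b)} ∧ dx_{(c)} with (a < b < c) sorted:
  d(2*x*y - 3*z) includes (∂/∂y)(2*x*y - 3*z) dy = (2*x) dy, which multiplied by dx ∧ dz gives (-2*x) dx ∧ dy ∧ dz
Collecting like 3-forms: d(omega) = (-2*x) dx ∧ dy ∧ dz.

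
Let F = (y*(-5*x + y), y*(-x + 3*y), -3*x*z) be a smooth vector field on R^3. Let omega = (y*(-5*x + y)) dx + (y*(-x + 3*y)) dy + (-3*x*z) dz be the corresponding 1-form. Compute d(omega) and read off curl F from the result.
d(omega) = (0) dy ∧ dz + (3*z) dz ∧ dx + (5*x - 3*y) dx ∧ dy; curl F = (0, 3*z, 5*x - 3*y)

d omega = sum_{i<j} (∂f_j/∂x_i - ∂f_i/∂x_j) dx_i ∧ dx_j. Under the identification (dy ∧ dz, dz ∧ dx, dx ∧ dy) ↔ (e_x, e_y, e_z), the coefficients are exactly the components of curl F. Compute:
  ∂R/∂y - ∂Q/∂z = (0) - (0) = 0
  ∂P/∂z - ∂R/∂x = (0) - (-3*z) = 3*z
  ∂Q/∂x - ∂P/∂y = (-y) - (-5*x + 2*y) = 5*x - 3*y.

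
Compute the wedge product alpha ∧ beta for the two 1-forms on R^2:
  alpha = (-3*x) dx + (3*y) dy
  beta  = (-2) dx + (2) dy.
alpha ∧ beta = (-6*x + 6*y) dx ∧ dy

Distribute the wedge, using dx_i ∧ dx_j = -dx_j ∧ dx_i and dx_i ∧ dx_i = 0. For each pair (i, j) with i < j, the coefficient of dx_i ∧ dx_j in alpha ∧ beta is (alpha_i * beta_j - alpha_j * beta_i). Collecting: alpha ∧ beta = (-6*x + 6*y) dx ∧ dy.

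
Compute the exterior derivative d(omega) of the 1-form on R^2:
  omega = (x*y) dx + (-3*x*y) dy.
d(omega) = (-x - 3*y) dx ∧ dy

For a 1-form omega = sum_i f_i dx_i, the exterior derivative is
  d(omega) = sum_{i < j} (∂f_j/∂x_i - ∂f_i/∂x_j) dx_i ∧ dx_j.
  coefficient of dx ∧ dy: ∂f_2/∂x - ∂f_1/∂y = ∂(-3*x*y)/∂x - ∂(x*y)/∂y = -x - 3*y
Assembling: d(omega) = (-x - 3*y) dx ∧ dy.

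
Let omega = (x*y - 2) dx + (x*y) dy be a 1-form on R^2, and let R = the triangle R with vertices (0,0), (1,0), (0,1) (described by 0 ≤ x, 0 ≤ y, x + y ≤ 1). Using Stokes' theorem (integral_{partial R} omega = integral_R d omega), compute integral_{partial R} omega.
integral_(partial R) omega = 0

Stokes: integral_partial_R omega = integral_R d omega with d omega = (∂Q/∂x - ∂P/∂y) dx ∧ dy.
  ∂Q/∂x = y
  ∂P/∂y = x
  integrand = ∂Q/∂x - ∂P/∂y = -x + y.
Integrating over R: integral_0^1 integral_0^{1-x} (-x + y) dy dx = 0.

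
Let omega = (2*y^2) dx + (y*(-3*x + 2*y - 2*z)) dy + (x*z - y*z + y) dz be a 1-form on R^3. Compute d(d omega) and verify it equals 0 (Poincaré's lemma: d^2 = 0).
d(d omega) = 0

Step 1: d omega = sum_{i<j} (∂f_j/∂x_i - ∂f_i/∂x_j) dx_i ∧ dx_j:
  coeff of dx ∧ dy: -7*y
  coeff of dx ∧ dz: z
  coeff of dy ∧ dz: 2*y - z + 1
Step 2: Apply d again to each 2-form coefficient. The only possible 3-form in R^3 is dx ∧ dy ∧ dz, with coefficient
  ∂(coeff of dy∧dz)/∂x - ∂(coeff of dx∧dz)/∂y + ∂(coeff of dx∧dy)/∂z
  = ∂/∂x (2*y - z + 1) - ∂/∂y (z) + ∂/∂z (-7*y).
Each of these terms simplifies to sums of mixed partials that cancel in pairs. The result is 0 (by equality of mixed partials for smooth functions — Schwarz / Clairaut).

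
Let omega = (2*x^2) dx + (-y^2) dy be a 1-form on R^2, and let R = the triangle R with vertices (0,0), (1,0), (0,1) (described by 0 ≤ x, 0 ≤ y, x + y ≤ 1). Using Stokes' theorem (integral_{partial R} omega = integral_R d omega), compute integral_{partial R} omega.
integral_(partial R) omega = 0

Stokes: integral_partial_R omega = integral_R d omega with d omega = (∂Q/∂x - ∂P/∂y) dx ∧ dy.
  ∂Q/∂x = 0
  ∂P/∂y = 0
  integrand = ∂Q/∂x - ∂P/∂y = 0.
Integrating over R: integral_0^1 integral_0^{1-x} (0) dy dx = 0.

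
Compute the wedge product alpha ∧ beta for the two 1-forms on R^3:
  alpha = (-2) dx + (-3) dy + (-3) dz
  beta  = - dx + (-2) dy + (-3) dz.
alpha ∧ beta = (1) dx ∧ dy + (3) dx ∧ dz + (3) dy ∧ dz

Distribute the wedge, using dx_i ∧ dx_j = -dx_j ∧ dx_i and dx_i ∧ dx_i = 0. For each pair (i, j) with i < j, the coefficient of dx_i ∧ dx_j in alpha ∧ beta is (alpha_i * beta_j - alpha_j * beta_i). Collecting: alpha ∧ beta = (1) dx ∧ dy + (3) dx ∧ dz + (3) dy ∧ dz.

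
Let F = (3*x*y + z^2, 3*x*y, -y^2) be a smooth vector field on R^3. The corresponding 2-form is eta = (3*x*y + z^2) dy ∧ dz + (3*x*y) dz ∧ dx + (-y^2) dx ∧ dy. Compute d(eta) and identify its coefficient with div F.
d(eta) = (3*x + 3*y) dx ∧ dy ∧ dz; div F = 3*x + 3*y

For a 2-form in R^3 of the form above, applying d gives a 3-form with coefficient ∂P/∂x + ∂Q/∂y + ∂R/∂z:
  ∂P/∂x = 3*y
  ∂Q/∂y = 3*x
  ∂R/∂z = 0
Sum = 3*x + 3*y, which is exactly div F.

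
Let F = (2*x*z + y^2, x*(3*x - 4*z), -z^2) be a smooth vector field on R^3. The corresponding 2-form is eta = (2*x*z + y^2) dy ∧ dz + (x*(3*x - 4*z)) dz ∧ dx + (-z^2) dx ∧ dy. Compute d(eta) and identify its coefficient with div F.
d(eta) = (0) dx ∧ dy ∧ dz; div F = 0

For a 2-form in R^3 of the form above, applying d gives a 3-form with coefficient ∂P/∂x + ∂Q/∂y + ∂R/∂z:
  ∂P/∂x = 2*z
  ∂Q/∂y = 0
  ∂R/∂z = -2*z
Sum = 0, which is exactly div F.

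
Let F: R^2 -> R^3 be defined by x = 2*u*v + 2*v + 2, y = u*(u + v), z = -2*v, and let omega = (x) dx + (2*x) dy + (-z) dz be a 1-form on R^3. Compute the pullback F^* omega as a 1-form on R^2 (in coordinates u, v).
F^* omega = (8*u^2*v + 8*u*v^2 + 8*u*v + 8*u + 8*v^2 + 8*v) du + (8*u^2*v + 12*u*v + 8*u + 4) dv

Using F^*(f dg) = (f ∘ F) d(g ∘ F), substitute each coordinate x_i by F_i(u, v) in f_i, and replace dx_i by d F_i = (∂F_i/∂u) du + (∂F_i/∂v) dv.
  For the x component: f_1(F) = 2*u*v + 2*v + 2; d F_1 = (2*v) du + (2*u + 2) dv
  For the y component: f_2(F) = 4*u*v + 4*v + 4; d F_2 = (2*u + v) du + (u) dv
  For the z component: f_3(F) = 2*v; d F_3 = (0) du + (-2) dv
Combining and collecting du, dv coefficients:
  coeff of du: 8*u^2*v + 8*u*v^2 + 8*u*v + 8*u + 8*v^2 + 8*v
  coeff of dv: 8*u^2*v + 12*u*v + 8*u + 4
F^* omega = (8*u^2*v + 8*u*v^2 + 8*u*v + 8*u + 8*v^2 + 8*v) du + (8*u^2*v + 12*u*v + 8*u + 4) dv.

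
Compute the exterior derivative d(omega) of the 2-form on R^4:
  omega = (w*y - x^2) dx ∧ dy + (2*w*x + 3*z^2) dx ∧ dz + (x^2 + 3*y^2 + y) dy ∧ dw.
d(omega) = (2*x + y) dx ∧ dy ∧ dw + (2*x) dx ∧ dz ∧ dw

For a 2-form omega = sum_{i<j} g_{ij} dx_i ∧ dx_j, the exterior derivative is
  d(omega) = sum_{i<j} d(g_{ij}) ∧ dx_i ∧ dx_j = sum_{i<j, k} (∂g_{ij}/∂x_k) dx_k ∧ dx_i ∧ dx_j.
Expand each term, using dx_k ∧ dx_i ∧ dx_j = sgn(permutation) dx_{(a)} ∧ dx_{(b)} ∧ dx_{(c)} with (a < b < c) sorted:
  d(w*y - x^2) includes (∂/∂w)(w*y - x^2) dw = (y) dw, which multiplied by dx ∧ dy gives (y) dx ∧ dy ∧ dw
  d(2*w*x + 3*z^2) includes (∂/∂w)(2*w*x + 3*z^2) dw = (2*x) dw, which multiplied by dx ∧ dz gives (2*x) dx ∧ dz ∧ dw
  d(x^2 + 3*y^2 + y) includes (∂/∂x)(x^2 + 3*y^2 + y) dx = (2*x) dx, which multiplied by dy ∧ dw gives (2*x) dx ∧ dy ∧ dw
Collecting like 3-forms: d(omega) = (2*x + y) dx ∧ dy ∧ dw + (2*x) dx ∧ dz ∧ dw.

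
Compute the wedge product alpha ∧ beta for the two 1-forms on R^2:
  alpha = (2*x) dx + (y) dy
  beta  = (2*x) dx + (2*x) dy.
alpha ∧ beta = (2*x*(2*x - y)) dx ∧ dy

Distribute the wedge, using dx_i ∧ dx_j = -dx_j ∧ dx_i and dx_i ∧ dx_i = 0. For each pair (i, j) with i < j, the coefficient of dx_i ∧ dx_j in alpha ∧ beta is (alpha_i * beta_j - alpha_j * beta_i). Collecting: alpha ∧ beta = (2*x*(2*x - y)) dx ∧ dy.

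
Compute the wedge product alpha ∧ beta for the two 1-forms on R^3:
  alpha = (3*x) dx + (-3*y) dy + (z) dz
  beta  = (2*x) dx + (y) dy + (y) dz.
alpha ∧ beta = (9*x*y) dx ∧ dy + (x*(3*y - 2*z)) dx ∧ dz + (-y*(3*y + z)) dy ∧ dz

Distribute the wedge, using dx_i ∧ dx_j = -dx_j ∧ dx_i and dx_i ∧ dx_i = 0. For each pair (i, j) with i < j, the coefficient of dx_i ∧ dx_j in alpha ∧ beta is (alpha_i * beta_j - alpha_j * beta_i). Collecting: alpha ∧ beta = (9*x*y) dx ∧ dy + (x*(3*y - 2*z)) dx ∧ dz + (-y*(3*y + z)) dy ∧ dz.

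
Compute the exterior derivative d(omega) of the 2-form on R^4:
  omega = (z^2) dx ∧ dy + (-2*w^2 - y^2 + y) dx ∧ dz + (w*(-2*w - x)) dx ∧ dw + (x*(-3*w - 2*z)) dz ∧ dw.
d(omega) = (2*y + 2*z - 1) dx ∧ dy ∧ dz + (-7*w - 2*z) dx ∧ dz ∧ dw

For a 2-form omega = sum_{i<j} g_{ij} dx_i ∧ dx_j, the exterior derivative is
  d(omega) = sum_{i<j} d(g_{ij}) ∧ dx_i ∧ dx_j = sum_{i<j, k} (∂g_{ij}/∂x_k) dx_k ∧ dx_i ∧ dx_j.
Expand each term, using dx_k ∧ dx_i ∧ dx_j = sgn(permutation) dx_{(a)} ∧ dx_{(b)} ∧ dx_{(c)} with (a < b < c) sorted:
  d(z^2) includes (∂/∂z)(z^2) dz = (2*z) dz, which multiplied by dx ∧ dy gives (2*z) dx ∧ dy ∧ dz
  d(-2*w^2 - y^2 + y) includes (∂/∂y)(-2*w^2 - y^2 + y) dy = (1 - 2*y) dy, which multiplied by dx ∧ dz gives (2*y - 1) dx ∧ dy ∧ dz
  d(-2*w^2 - y^2 + y) includes (∂/∂w)(-2*w^2 - y^2 + y) dw = (-4*w) dw, which multiplied by dx ∧ dz gives (-4*w) dx ∧ dz ∧ dw
  d(x*(-3*w - 2*z)) includes (∂/∂x)(x*(-3*w - 2*z)) dx = (-3*w - 2*z) dx, which multiplied by dz ∧ dw gives (-3*w - 2*z) dx ∧ dz ∧ dw
Collecting like 3-forms: d(omega) = (2*y + 2*z - 1) dx ∧ dy ∧ dz + (-7*w - 2*z) dx ∧ dz ∧ dw.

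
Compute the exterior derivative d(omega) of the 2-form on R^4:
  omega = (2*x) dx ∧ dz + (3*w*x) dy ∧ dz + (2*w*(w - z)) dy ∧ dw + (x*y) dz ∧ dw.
d(omega) = (3*w) dx ∧ dy ∧ dz + (2*w + 4*x) dy ∧ dz ∧ dw + (y) dx ∧ dz ∧ dw

For a 2-form omega = sum_{i<j} g_{ij} dx_i ∧ dx_j, the exterior derivative is
  d(omega) = sum_{i<j} d(g_{ij}) ∧ dx_i ∧ dx_j = sum_{i<j, k} (∂g_{ij}/∂x_k) dx_k ∧ dx_i ∧ dx_j.
Expand each term, using dx_k ∧ dx_i ∧ dx_j = sgn(permutation) dx_{(a)} ∧ dx_{(b)} ∧ dx_{(c)} with (a < b < c) sorted:
  d(3*w*x) includes (∂/∂x)(3*w*x) dx = (3*w) dx, which multiplied by dy ∧ dz gives (3*w) dx ∧ dy ∧ dz
  d(3*w*x) includes (∂/∂w)(3*w*x) dw = (3*x) dw, which multiplied by dy ∧ dz gives (3*x) dy ∧ dz ∧ dw
  d(2*w*(w - z)) includes (∂/∂z)(2*w*(w - z)) dz = (-2*w) dz, which multiplied by dy ∧ dw gives (2*w) dy ∧ dz ∧ dw
  d(x*y) includes (∂/∂x)(x*y) dx = (y) dx, which multiplied by dz ∧ dw gives (y) dx ∧ dz ∧ dw
  d(x*y) includes (∂/∂y)(x*y) dy = (x) dy, which multiplied by dz ∧ dw gives (x) dy ∧ dz ∧ dw
Collecting like 3-forms: d(omega) = (3*w) dx ∧ dy ∧ dz + (2*w + 4*x) dy ∧ dz ∧ dw + (y) dx ∧ dz ∧ dw.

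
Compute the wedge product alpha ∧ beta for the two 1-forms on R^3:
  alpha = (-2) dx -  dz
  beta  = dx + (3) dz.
alpha ∧ beta = (-5) dx ∧ dz

Distribute the wedge, using dx_i ∧ dx_j = -dx_j ∧ dx_i and dx_i ∧ dx_i = 0. For each pair (i, j) with i < j, the coefficient of dx_i ∧ dx_j in alpha ∧ beta is (alpha_i * beta_j - alpha_j * beta_i). Collecting: alpha ∧ beta = (-5) dx ∧ dz.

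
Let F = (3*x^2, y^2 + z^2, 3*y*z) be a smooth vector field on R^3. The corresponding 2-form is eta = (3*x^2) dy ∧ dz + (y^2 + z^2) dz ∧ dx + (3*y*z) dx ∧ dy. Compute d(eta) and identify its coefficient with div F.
d(eta) = (6*x + 5*y) dx ∧ dy ∧ dz; div F = 6*x + 5*y

For a 2-form in R^3 of the form above, applying d gives a 3-form with coefficient ∂P/∂x + ∂Q/∂y + ∂R/∂z:
  ∂P/∂x = 6*x
  ∂Q/∂y = 2*y
  ∂R/∂z = 3*y
Sum = 6*x + 5*y, which is exactly div F.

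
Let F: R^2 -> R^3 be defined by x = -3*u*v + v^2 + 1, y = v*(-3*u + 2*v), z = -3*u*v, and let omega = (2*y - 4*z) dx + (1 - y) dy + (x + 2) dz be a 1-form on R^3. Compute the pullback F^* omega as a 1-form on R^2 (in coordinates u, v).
F^* omega = (3*v*(-6*u*v - 3*v^2 - 4)) du + (-18*u^2*v + 15*u*v^2 - 12*u + 4*v) dv

Using F^*(f dg) = (f ∘ F) d(g ∘ F), substitute each coordinate x_i by F_i(u, v) in f_i, and replace dx_i by d F_i = (∂F_i/∂u) du + (∂F_i/∂v) dv.
  For the x component: f_1(F) = 2*v*(3*u + 2*v); d F_1 = (-3*v) du + (-3*u + 2*v) dv
  For the y component: f_2(F) = 3*u*v - 2*v^2 + 1; d F_2 = (-3*v) du + (-3*u + 4*v) dv
  For the z component: f_3(F) = -3*u*v + v^2 + 3; d F_3 = (-3*v) du + (-3*u) dv
Combining and collecting du, dv coefficients:
  coeff of du: 3*v*(-6*u*v - 3*v^2 - 4)
  coeff of dv: -18*u^2*v + 15*u*v^2 - 12*u + 4*v
F^* omega = (3*v*(-6*u*v - 3*v^2 - 4)) du + (-18*u^2*v + 15*u*v^2 - 12*u + 4*v) dv.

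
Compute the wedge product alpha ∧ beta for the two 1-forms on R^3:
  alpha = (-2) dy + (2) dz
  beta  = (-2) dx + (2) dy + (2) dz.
alpha ∧ beta = (-4) dx ∧ dy + (-8) dy ∧ dz + (4) dx ∧ dz

Distribute the wedge, using dx_i ∧ dx_j = -dx_j ∧ dx_i and dx_i ∧ dx_i = 0. For each pair (i, j) with i < j, the coefficient of dx_i ∧ dx_j in alpha ∧ beta is (alpha_i * beta_j - alpha_j * beta_i). Collecting: alpha ∧ beta = (-4) dx ∧ dy + (-8) dy ∧ dz + (4) dx ∧ dz.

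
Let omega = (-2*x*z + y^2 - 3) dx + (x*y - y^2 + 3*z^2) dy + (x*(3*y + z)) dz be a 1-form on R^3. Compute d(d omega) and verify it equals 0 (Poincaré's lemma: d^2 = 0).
d(d omega) = 0

Step 1: d omega = sum_{i<j} (∂f_j/∂x_i - ∂f_i/∂x_j) dx_i ∧ dx_j:
  coeff of dx ∧ dy: -y
  coeff of dx ∧ dz: 2*x + 3*y + z
  coeff of dy ∧ dz: 3*x - 6*z
Step 2: Apply d again to each 2-form coefficient. The only possible 3-form in R^3 is dx ∧ dy ∧ dz, with coefficient
  ∂(coeff of dy∧dz)/∂x - ∂(coeff of dx∧dz)/∂y + ∂(coeff of dx∧dy)/∂z
  = ∂/∂x (3*x - 6*z) - ∂/∂y (2*x + 3*y + z) + ∂/∂z (-y).
Each of these terms simplifies to sums of mixed partials that cancel in pairs. The result is 0 (by equality of mixed partials for smooth functions — Schwarz / Clairaut).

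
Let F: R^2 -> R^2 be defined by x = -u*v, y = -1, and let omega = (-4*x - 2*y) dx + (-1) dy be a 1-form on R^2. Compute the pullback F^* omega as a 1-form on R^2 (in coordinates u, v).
F^* omega = (2*v*(-2*u*v - 1)) du + (2*u*(-2*u*v - 1)) dv

Using F^*(f dg) = (f ∘ F) d(g ∘ F), substitute each coordinate x_i by F_i(u, v) in f_i, and replace dx_i by d F_i = (∂F_i/∂u) du + (∂F_i/∂v) dv.
  For the x component: f_1(F) = 4*u*v + 2; d F_1 = (-v) du + (-u) dv
  For the y component: f_2(F) = -1; d F_2 = (0) du + (0) dv
Combining and collecting du, dv coefficients:
  coeff of du: 2*v*(-2*u*v - 1)
  coeff of dv: 2*u*(-2*u*v - 1)
F^* omega = (2*v*(-2*u*v - 1)) du + (2*u*(-2*u*v - 1)) dv.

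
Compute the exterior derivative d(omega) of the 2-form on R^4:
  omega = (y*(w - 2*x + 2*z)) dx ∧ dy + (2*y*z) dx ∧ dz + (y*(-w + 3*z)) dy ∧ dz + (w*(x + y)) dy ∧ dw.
d(omega) = (2*y - 2*z) dx ∧ dy ∧ dz + (w + y) dx ∧ dy ∧ dw + (-y) dy ∧ dz ∧ dw

For a 2-form omega = sum_{i<j} g_{ij} dx_i ∧ dx_j, the exterior derivative is
  d(omega) = sum_{i<j} d(g_{ij}) ∧ dx_i ∧ dx_j = sum_{i<j, k} (∂g_{ij}/∂x_k) dx_k ∧ dx_i ∧ dx_j.
Expand each term, using dx_k ∧ dx_i ∧ dx_j = sgn(permutation) dx_{(a)} ∧ dx_{(b)} ∧ dx_{(c)} with (a < b < c) sorted:
  d(y*(w - 2*x + 2*z)) includes (∂/∂z)(y*(w - 2*x + 2*z)) dz = (2*y) dz, which multiplied by dx ∧ dy gives (2*y) dx ∧ dy ∧ dz
  d(y*(w - 2*x + 2*z)) includes (∂/∂w)(y*(w - 2*x + 2*z)) dw = (y) dw, which multiplied by dx ∧ dy gives (y) dx ∧ dy ∧ dw
  d(2*y*z) includes (∂/∂y)(2*y*z) dy = (2*z) dy, which multiplied by dx ∧ dz gives (-2*z) dx ∧ dy ∧ dz
  d(y*(-w + 3*z)) includes (∂/∂w)(y*(-w + 3*z)) dw = (-y) dw, which multiplied by dy ∧ dz gives (-y) dy ∧ dz ∧ dw
  d(w*(x + y)) includes (∂/∂x)(w*(x + y)) dx = (w) dx, which multiplied by dy ∧ dw gives (w) dx ∧ dy ∧ dw
Collecting like 3-forms: d(omega) = (2*y - 2*z) dx ∧ dy ∧ dz + (w + y) dx ∧ dy ∧ dw + (-y) dy ∧ dz ∧ dw.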